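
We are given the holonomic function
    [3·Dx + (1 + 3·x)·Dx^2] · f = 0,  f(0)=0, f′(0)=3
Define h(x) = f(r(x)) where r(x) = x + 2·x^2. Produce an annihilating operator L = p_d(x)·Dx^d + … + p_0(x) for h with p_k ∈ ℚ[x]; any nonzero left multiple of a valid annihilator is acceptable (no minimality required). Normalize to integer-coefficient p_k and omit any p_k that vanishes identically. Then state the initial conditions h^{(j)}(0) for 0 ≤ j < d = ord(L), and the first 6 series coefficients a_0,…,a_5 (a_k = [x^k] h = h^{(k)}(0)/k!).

f: a_k = 0, 3, -9/2, 9, -81/4, 243/5, …
L₀ from L_f via x↦r, Dx↦r'^{-1}Dx.
L = (-1 + 12·x + 24·x^2)·Dx + (1 + 7·x + 18·x^2 + 24·x^3)·Dx^2  (order 2).
h: a_k = 0, 3, 3/2, -9, 63/4, -27/5, …
ICs: h(0) = 0, h′(0) = 3.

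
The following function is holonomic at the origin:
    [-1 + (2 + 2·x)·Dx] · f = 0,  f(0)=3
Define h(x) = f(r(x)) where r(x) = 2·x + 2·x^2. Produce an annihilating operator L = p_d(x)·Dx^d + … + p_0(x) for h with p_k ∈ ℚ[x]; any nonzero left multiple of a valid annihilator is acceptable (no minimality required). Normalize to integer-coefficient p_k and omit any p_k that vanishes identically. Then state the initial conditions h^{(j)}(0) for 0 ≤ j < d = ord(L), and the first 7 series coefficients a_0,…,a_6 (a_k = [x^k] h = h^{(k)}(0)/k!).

L = (-1 - 2·x) + (1 + 2·x + 2·x^2)·Dx  (order 1).
h: a_k = 3, 3, 3/2, -3/2, 9/8, -3/8, -9/16, …
ICs: h(0) = 3.

f: a_k = 3, 3/2, -3/8, 3/16, -15/128, 21/256, -63/1024, …
h₀=f(r): pull back L_f along r ⇒ L₀.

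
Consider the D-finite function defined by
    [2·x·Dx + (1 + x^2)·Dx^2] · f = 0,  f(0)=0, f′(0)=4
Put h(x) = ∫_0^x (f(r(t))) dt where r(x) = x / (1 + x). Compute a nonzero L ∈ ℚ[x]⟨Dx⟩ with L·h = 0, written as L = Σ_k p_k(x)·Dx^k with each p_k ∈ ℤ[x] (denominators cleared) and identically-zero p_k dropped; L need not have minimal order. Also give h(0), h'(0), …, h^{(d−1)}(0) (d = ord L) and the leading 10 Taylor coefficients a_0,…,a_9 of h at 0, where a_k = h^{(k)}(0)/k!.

f: a_k = 0, 4, 0, -4/3, 0, 4/5, 0, -4/7, 0, 4/9, …
f∘r: x↦r, Dx↦Dx/r' in L_f ⇒ L₀.
h=∫₀ˣh₀: take L = L₀·Dx.
L = (2 + 4·x)·Dx^2 + (1 + 2·x + 2·x^2)·Dx^3  (order 3).
h: a_k = 0, 0, 2, -4/3, 2/3, 0, -8/15, 16/21, -4/7, 0, …
ICs: h(0) = 0, h′(0) = 0, h′′(0) = 4.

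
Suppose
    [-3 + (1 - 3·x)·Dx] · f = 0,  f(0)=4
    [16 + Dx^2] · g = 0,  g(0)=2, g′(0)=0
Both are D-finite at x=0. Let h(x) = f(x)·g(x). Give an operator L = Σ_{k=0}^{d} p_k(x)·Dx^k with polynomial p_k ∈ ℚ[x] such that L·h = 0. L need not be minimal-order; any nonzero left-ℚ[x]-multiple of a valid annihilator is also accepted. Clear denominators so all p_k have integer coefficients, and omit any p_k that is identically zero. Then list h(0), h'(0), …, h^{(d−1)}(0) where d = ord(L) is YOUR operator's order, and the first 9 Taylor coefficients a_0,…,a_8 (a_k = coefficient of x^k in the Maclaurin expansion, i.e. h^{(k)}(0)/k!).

f: a_k = 4, 12, 36, 108, 324, 972, 2916, 8748, 26244, …
g: a_k = 2, 0, -16, 0, 64/3, 0, -512/45, 0, 1024/315, …
L₀ := L_f ⊗_s L_g (sym. prod.), ord ≤ 2.
L = (-16 + 48·x) + 6·Dx + (-1 + 3·x)·Dx^2  (order 2).
h: a_k = 8, 24, 8, 24, 472/3, 472, 61672/45, 61672/15, 3889432/315, …
ICs: h(0) = 8, h′(0) = 24.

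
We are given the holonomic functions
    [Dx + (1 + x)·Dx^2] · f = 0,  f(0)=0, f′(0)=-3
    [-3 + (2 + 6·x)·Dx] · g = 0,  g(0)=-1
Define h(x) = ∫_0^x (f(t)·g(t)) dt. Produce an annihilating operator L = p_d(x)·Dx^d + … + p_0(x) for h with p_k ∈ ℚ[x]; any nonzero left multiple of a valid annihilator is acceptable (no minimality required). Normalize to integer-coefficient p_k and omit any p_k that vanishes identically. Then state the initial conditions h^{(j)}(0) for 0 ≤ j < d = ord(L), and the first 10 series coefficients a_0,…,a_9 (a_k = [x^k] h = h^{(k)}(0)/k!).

L = (21 + 9·x)·Dx + (-8 - 24·x)·Dx^2 + (4 + 28·x + 60·x^2 + 36·x^3)·Dx^3  (order 3).
h: a_k = 0, 0, 3/2, 1, -37/32, 3/2, -2917/1280, 17671/4480, -2159127/286720, 830323/53760, …
ICs: h(0) = 0, h′(0) = 0, h′′(0) = 3.

f: a_k = 0, -3, 3/2, -1, 3/4, -3/5, 1/2, -3/7, 3/8, -1/3, …
g: a_k = -1, -3/2, 9/8, -27/16, 405/128, -1701/256, 15309/1024, -72171/2048, 2814669/32768, -14073345/65536, …
Product ⇒ symmetric product L₀, ord ≤ 2.
h=∫₀ˣh₀: take L = L₀·Dx.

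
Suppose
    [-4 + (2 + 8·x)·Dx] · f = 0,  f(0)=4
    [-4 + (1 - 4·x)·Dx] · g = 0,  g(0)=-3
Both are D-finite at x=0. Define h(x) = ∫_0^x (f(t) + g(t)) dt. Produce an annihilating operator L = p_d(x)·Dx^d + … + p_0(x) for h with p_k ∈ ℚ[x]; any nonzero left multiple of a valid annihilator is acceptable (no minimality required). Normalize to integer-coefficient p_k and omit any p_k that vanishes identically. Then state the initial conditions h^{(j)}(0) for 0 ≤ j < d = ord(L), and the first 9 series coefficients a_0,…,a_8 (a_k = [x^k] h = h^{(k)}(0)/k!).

f: a_k = 4, 8, -8, 16, -40, 112, -336, 1056, -3432, …
g: a_k = -3, -12, -48, -192, -768, -3072, -12288, -49152, -196608, …
L₀ := lclm(L_f,L_g); ord L₀ ≤ 1+1.
∫: right-multiply L₀ by Dx.
L = (40 + 96·x)·Dx + (-18 - 112·x - 288·x^2)·Dx^2 + (1 + 12·x - 16·x^2 - 192·x^3)·Dx^3  (order 3).
h: a_k = 0, 1, -2, -56/3, -44, -808/5, -1480/3, -12624/7, -6012, …
ICs: h(0) = 0, h′(0) = 1, h′′(0) = -4.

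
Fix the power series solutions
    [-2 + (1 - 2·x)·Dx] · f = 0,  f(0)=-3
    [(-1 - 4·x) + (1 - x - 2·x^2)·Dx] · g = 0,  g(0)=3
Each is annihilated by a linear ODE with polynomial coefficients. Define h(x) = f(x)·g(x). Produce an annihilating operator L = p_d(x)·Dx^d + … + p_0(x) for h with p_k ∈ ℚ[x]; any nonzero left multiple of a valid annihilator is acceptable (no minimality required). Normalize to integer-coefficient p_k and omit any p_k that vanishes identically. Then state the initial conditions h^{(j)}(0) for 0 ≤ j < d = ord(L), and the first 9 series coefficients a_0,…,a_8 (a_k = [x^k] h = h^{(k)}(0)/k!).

L = (3 + 6·x) + (-1 + x + 2·x^2)·Dx  (order 1).
h: a_k = -9, -27, -81, -207, -513, -1215, -2817, -6399, -14337, …
ICs: h(0) = -9.

f: a_k = -3, -6, -12, -24, -48, -96, -192, -384, -768, …
g: a_k = 3, 3, 9, 15, 33, 63, 129, 255, 513, …
h₀=f·g: eliminate ⇒ L₀, order ≤ 1·1.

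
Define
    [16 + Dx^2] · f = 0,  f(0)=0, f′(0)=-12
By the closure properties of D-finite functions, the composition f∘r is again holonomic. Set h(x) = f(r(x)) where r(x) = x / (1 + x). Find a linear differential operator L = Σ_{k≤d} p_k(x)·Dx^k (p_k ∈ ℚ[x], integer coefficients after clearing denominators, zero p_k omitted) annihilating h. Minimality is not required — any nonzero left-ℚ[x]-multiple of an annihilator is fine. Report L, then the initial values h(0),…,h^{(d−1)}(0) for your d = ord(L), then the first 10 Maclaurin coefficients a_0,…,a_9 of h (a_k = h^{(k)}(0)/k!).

L = 16 + (2 + 6·x + 6·x^2 + 2·x^3)·Dx + (1 + 4·x + 6·x^2 + 4·x^3 + x^4)·Dx^2  (order 2).
h: a_k = 0, -12, 12, 20, -84, 772/5, -180, 9844/105, 2516/15, -120412/189, …
ICs: h(0) = 0, h′(0) = -12.

f: a_k = 0, -12, 0, 32, 0, -128/5, 0, 1024/105, 0, -2048/945, …
f∘r: x↦r, Dx↦Dx/r' in L_f ⇒ L₀.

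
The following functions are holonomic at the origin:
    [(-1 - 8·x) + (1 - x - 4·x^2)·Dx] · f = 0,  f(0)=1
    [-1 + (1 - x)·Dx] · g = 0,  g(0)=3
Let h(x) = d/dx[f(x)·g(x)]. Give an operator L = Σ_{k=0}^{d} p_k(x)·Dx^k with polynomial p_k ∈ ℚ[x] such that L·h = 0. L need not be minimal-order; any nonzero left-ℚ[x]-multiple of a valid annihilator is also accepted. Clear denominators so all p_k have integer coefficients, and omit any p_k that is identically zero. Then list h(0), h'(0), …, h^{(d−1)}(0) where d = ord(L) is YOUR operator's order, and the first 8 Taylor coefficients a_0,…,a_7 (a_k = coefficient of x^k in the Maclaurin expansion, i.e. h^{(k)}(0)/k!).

f: a_k = 1, 1, 5, 9, 29, 65, 181, 441, …
g: a_k = 3, 3, 3, 3, 3, 3, 3, 3, …
f·g: L₀ = L_f ⊗_s L_g, ord ≤ 1·1.
Differentiate: ansatz ord ≤ ord L₀ ⇒ L.
L = (7 + 6·x + 3·x^2 - 96·x^3 + 96·x^4) + (-1 - x + 15·x^2 - 7·x^3 - 30·x^4 + 24·x^5)·Dx  (order 1).
h: a_k = 6, 42, 144, 540, 1650, 5238, 15372, 45528, …
ICs: h(0) = 6.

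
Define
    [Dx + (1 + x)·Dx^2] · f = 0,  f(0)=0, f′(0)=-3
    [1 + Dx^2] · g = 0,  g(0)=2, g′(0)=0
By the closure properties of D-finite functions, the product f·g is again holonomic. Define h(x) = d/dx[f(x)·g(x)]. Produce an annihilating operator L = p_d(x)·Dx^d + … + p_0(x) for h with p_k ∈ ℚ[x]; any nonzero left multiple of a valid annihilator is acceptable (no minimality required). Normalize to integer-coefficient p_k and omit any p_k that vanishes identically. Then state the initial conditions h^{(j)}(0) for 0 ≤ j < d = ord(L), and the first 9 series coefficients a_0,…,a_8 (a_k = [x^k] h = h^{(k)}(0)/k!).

L = (-25 - 44·x - 42·x^2 + 12·x^3 + 43·x^4 + 24·x^5 + 4·x^6) + (-24 - 32·x + 20·x^2 + 60·x^3 + 40·x^4 + 8·x^5)·Dx + (-28 - 44·x - 14·x^2 + 72·x^3 + 98·x^4 + 48·x^5 + 8·x^6)·Dx^2 + (-24 - 32·x + 20·x^2 + 60·x^3 + 40·x^4 + 8·x^5)·Dx^3 + (-3 + 28·x^2 + 60·x^3 + 55·x^4 + 24·x^5 + 4·x^6)·Dx^4  (order 4).
h: a_k = -6, 6, 3, 0, -9/4, 9/4, -93/40, 37/15, -1151/448, …
ICs: h(0) = -6, h′(0) = 6, h′′(0) = 6, h′′′(0) = 0.

f: a_k = 0, -3, 3/2, -1, 3/4, -3/5, 1/2, -3/7, 3/8, …
g: a_k = 2, 0, -1, 0, 1/12, 0, -1/360, 0, 1/20160, …
h₀=f·g: eliminate ⇒ L₀, order ≤ 2·2.
Derive L from L₀ (diff closure).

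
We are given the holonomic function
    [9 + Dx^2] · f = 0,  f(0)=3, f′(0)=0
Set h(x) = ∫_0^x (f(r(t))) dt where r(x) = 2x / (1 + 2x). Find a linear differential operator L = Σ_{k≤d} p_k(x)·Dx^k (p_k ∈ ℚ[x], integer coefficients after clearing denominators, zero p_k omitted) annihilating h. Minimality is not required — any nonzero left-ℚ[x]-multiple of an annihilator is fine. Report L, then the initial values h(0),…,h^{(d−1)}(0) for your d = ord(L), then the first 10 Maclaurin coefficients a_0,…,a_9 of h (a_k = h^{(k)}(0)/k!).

f: a_k = 3, 0, -27/2, 0, 81/8, 0, -243/80, 0, 2187/4480, 0, …
Substitute x→r, Dx→(1/r')Dx; clear ⇒ L₀.
h=∫₀ˣh₀: take L = L₀·Dx.
L = 36·Dx + (4 + 24·x + 48·x^2 + 32·x^3)·Dx^2 + (1 + 8·x + 24·x^2 + 32·x^3 + 16·x^4)·Dx^3  (order 3).
h: a_k = 0, 3, 0, -18, 54, -486/5, 72, 1404/5, -8262/5, 195702/35, …
ICs: h(0) = 0, h′(0) = 3, h′′(0) = 0.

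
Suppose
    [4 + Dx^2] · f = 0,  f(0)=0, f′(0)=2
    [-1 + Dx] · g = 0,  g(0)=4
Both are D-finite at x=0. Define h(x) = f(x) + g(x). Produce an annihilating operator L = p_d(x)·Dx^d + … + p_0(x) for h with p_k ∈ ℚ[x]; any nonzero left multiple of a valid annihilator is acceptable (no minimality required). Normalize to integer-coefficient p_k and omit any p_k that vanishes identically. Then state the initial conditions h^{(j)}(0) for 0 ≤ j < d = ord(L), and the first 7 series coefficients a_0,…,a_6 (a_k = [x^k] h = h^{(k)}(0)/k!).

f: a_k = 0, 2, 0, -4/3, 0, 4/15, 0, …
g: a_k = 4, 4, 2, 2/3, 1/6, 1/30, 1/180, …
L₀ := lclm(L_f,L_g); ord L₀ ≤ 2+1.
L = -4 + 4·Dx - Dx^2 + Dx^3  (order 3).
h: a_k = 4, 6, 2, -2/3, 1/6, 3/10, 1/180, …
ICs: h(0) = 4, h′(0) = 6, h′′(0) = 4.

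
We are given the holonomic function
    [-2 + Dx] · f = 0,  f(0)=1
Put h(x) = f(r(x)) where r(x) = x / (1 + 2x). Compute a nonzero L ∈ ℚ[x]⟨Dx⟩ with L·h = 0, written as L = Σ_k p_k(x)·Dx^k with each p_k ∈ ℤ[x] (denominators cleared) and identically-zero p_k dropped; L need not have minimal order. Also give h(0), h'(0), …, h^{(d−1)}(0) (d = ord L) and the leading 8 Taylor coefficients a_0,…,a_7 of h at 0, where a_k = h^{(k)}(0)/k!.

f: a_k = 1, 2, 2, 4/3, 2/3, 4/15, 4/45, 8/315, …
f∘r: x↦r, Dx↦Dx/r' in L_f ⇒ L₀.
L = -2 + (1 + 4·x + 4·x^2)·Dx  (order 1).
h: a_k = 1, 2, -2, 4/3, 2/3, -76/15, 604/45, -8728/315, …
ICs: h(0) = 1.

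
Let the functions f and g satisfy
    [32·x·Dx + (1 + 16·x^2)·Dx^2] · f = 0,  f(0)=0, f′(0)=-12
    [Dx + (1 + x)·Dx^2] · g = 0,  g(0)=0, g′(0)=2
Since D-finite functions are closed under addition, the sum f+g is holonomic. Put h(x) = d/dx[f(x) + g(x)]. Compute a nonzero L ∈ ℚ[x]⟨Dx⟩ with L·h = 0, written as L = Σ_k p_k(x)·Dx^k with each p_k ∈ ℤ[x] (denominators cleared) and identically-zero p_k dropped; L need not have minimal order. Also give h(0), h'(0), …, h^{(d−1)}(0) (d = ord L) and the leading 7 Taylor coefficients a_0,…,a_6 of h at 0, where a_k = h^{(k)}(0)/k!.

L = (-32 - 96·x + 1536·x^2 + 512·x^3) + (-34 - 64·x + 1440·x^2 + 3072·x^3 + 1024·x^4)·Dx + (-1 + 31·x + 32·x^2 + 512·x^3 + 768·x^4 + 256·x^5)·Dx^2  (order 2).
h: a_k = -10, -2, 194, -2, -3070, -2, 49154, …
ICs: h(0) = -10, h′(0) = -2.

f: a_k = 0, -12, 0, 64, 0, -3072/5, 0, …
g: a_k = 0, 2, -1, 2/3, -1/2, 2/5, -1/3, …
f+g: L₀ = lclm(L_f,L_g), ord ≤ 2+2.
Derive L from L₀ (diff closure).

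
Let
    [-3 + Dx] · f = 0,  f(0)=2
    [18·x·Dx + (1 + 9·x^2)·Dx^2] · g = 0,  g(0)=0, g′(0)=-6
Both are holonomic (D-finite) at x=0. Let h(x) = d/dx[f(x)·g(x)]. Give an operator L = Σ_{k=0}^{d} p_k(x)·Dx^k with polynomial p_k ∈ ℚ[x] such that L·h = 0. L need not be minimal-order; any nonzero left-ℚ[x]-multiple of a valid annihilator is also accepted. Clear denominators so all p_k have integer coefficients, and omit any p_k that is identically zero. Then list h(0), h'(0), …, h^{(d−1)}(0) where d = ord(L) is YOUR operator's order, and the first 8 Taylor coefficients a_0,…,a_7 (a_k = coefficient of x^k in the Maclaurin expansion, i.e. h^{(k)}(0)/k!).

L = (9 + 135·x - 243·x^2 + 243·x^3) + (-54·x + 108·x^2 - 162·x^3)·Dx + (-1 + 3·x - 9·x^2 + 27·x^3)·Dx^2  (order 2).
h: a_k = -12, -72, -54, 216, -729/2, -2673, 67797/20, 164754/7, …
ICs: h(0) = -12, h′(0) = -72.

f: a_k = 2, 6, 9, 9, 27/4, 81/20, 81/40, 243/280, …
g: a_k = 0, -6, 0, 18, 0, -486/5, 0, 4374/7, …
Product ⇒ symmetric product L₀, ord ≤ 2.
h=h₀': d/dx-closure on L₀ ⇒ L.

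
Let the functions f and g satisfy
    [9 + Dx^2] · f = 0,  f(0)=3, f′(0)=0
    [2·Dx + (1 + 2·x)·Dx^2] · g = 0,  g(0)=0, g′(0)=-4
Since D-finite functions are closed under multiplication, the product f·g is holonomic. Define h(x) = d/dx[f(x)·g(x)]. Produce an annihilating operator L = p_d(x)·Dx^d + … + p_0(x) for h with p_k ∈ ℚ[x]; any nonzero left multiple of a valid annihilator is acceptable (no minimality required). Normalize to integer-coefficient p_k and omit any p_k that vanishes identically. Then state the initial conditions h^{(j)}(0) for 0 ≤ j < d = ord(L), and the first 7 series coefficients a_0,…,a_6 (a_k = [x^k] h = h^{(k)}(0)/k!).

L = (-1890 - 5103·x + 24057·x^2 + 163296·x^3 + 344088·x^4 + 314928·x^5 + 104976·x^6) + (-297 + 1998·x + 19440·x^2 + 51840·x^3 + 58320·x^4 + 23328·x^5)·Dx + (-147 + 738·x + 11106·x^2 + 44064·x^3 + 80352·x^4 + 69984·x^5 + 23328·x^6)·Dx^2 + (-33 + 222·x + 2160·x^2 + 5760·x^3 + 6480·x^4 + 2592·x^5)·Dx^3 + (7 + 145·x + 937·x^2 + 2880·x^3 + 4680·x^4 + 3888·x^5 + 1296·x^6)·Dx^4  (order 4).
h: a_k = -12, 24, 114, -120, -69/2, -21, 2973/20, …
ICs: h(0) = -12, h′(0) = 24, h′′(0) = 228, h′′′(0) = -720.

f: a_k = 3, 0, -27/2, 0, 81/8, 0, -243/80, …
g: a_k = 0, -4, 4, -16/3, 8, -64/5, 64/3, …
Product ⇒ symmetric product L₀, ord ≤ 4.
Derive L from L₀ (diff closure).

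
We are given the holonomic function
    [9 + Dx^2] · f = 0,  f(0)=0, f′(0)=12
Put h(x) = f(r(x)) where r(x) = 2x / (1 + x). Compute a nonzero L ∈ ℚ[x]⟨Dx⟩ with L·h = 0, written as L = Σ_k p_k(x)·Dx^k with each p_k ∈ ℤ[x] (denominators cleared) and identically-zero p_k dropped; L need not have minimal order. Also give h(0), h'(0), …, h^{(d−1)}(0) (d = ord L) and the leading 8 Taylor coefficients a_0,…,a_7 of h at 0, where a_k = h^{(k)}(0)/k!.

f: a_k = 0, 12, 0, -18, 0, 81/10, 0, -243/140, …
h₀=f(r): pull back L_f along r ⇒ L₀.
L = 36 + (2 + 6·x + 6·x^2 + 2·x^3)·Dx + (1 + 4·x + 6·x^2 + 4·x^3 + x^4)·Dx^2  (order 2).
h: a_k = 0, 24, -24, -120, 408, -2904/5, 120, 53544/35, …
ICs: h(0) = 0, h′(0) = 24.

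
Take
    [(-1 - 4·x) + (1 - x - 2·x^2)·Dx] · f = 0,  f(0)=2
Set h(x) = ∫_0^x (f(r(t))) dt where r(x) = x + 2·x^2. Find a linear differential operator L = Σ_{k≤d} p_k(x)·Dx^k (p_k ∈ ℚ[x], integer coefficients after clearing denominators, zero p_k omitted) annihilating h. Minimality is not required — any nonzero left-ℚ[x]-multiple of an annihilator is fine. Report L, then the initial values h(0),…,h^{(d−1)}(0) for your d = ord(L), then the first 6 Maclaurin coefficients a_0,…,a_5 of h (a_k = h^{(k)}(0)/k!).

L = (1 + 8·x + 24·x^2 + 32·x^3)·Dx + (-1 + x + 4·x^2 + 8·x^3 + 8·x^4)·Dx^2  (order 2).
h: a_k = 0, 2, 1, 10/3, 17/2, 106/5, …
ICs: h(0) = 0, h′(0) = 2.

f: a_k = 2, 2, 6, 10, 22, 42, …
L₀ from L_f via x↦r, Dx↦r'^{-1}Dx.
Integrate: L := L₀·Dx.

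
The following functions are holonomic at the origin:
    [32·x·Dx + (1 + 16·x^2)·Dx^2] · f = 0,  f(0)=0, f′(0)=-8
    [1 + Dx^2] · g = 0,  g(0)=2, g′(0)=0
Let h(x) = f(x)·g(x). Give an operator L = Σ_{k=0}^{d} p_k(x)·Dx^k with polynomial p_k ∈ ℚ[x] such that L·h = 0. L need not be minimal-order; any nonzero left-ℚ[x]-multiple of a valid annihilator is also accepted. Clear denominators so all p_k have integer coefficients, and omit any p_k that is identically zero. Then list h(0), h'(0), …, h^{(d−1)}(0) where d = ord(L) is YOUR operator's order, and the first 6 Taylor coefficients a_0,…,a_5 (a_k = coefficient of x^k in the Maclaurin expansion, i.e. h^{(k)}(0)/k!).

f: a_k = 0, -8, 0, 128/3, 0, -2048/5, …
g: a_k = 2, 0, -1, 0, 1/12, 0, …
Sym-product of L_f,L_g gives L₀ (≤ ord 4).
L = (1105 + 51776·x^2 + 22016·x^4 + 16384·x^6 + 65536·x^8) + (2112·x + 35840·x^3 + 49152·x^5 + 262144·x^7)·Dx + (1122 + 52352·x^2 + 27648·x^4 + 32768·x^6 + 131072·x^8)·Dx^2 + (2112·x + 35840·x^3 + 49152·x^5 + 262144·x^7)·Dx^3 + (17 + 576·x^2 + 5632·x^4 + 16384·x^6 + 65536·x^8)·Dx^4  (order 4).
h: a_k = 0, -16, 0, 280/3, 0, -12938/15, …
ICs: h(0) = 0, h′(0) = -16, h′′(0) = 0, h′′′(0) = 560.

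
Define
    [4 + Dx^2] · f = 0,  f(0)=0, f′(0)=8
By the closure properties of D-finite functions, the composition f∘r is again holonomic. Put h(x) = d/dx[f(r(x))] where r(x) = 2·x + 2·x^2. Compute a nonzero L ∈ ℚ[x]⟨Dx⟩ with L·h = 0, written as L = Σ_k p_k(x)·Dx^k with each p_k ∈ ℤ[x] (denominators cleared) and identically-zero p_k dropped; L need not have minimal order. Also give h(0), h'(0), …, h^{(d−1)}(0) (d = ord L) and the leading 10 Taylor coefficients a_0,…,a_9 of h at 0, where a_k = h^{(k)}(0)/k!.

L = (28 + 128·x + 384·x^2 + 512·x^3 + 256·x^4) + (-6 - 12·x)·Dx + (1 + 4·x + 4·x^2)·Dx^2  (order 2).
h: a_k = 16, 32, -128, -512, -1408/3, 768, 103424/45, 90112/45, -282112/315, -27648/7, …
ICs: h(0) = 16, h′(0) = 32.

f: a_k = 0, 8, 0, -16/3, 0, 16/15, 0, -32/315, 0, 16/2835, …
Change of var in L_f (x↦r) gives L₀.
Differentiate: ansatz ord ≤ ord L₀ ⇒ L.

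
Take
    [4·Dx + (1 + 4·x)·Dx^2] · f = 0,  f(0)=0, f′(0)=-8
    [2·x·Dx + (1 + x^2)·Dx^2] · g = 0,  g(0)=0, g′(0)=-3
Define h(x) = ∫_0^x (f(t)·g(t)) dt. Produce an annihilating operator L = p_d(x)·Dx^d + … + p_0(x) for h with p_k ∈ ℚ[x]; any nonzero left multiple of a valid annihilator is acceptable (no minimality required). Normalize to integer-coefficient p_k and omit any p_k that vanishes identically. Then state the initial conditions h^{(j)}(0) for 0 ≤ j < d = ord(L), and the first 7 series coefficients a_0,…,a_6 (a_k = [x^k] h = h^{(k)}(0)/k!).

L = (144 + 896·x + 560·x^2 + 2304·x^3 + 1920·x^4 + 3328·x^5 + 256·x^7)·Dx^2 + (132 + 304·x + 2252·x^2 + 4144·x^3 + 8896·x^4 + 5952·x^5 + 8960·x^6 + 192·x^7 + 896·x^8)·Dx^3 + (72 + 376·x + 912·x^2 + 2808·x^3 + 3720·x^4 + 6288·x^5 + 3072·x^6 + 4368·x^7 + 192·x^8 + 512·x^9)·Dx^4 + (5 + 48·x + 178·x^2 + 416·x^3 + 729·x^4 + 720·x^5 + 1008·x^6 + 384·x^7 + 516·x^8 + 32·x^9 + 64·x^10)·Dx^5  (order 5).
h: a_k = 0, 0, 0, 8, -12, 24, -184/3, …
ICs: h(0) = 0, h′(0) = 0, h′′(0) = 0, h′′′(0) = 48, h′′′′(0) = -288.

f: a_k = 0, -8, 16, -128/3, 128, -2048/5, 4096/3, …
g: a_k = 0, -3, 0, 1, 0, -3/5, 0, …
L₀ := L_f ⊗_s L_g (sym. prod.), ord ≤ 4.
h=∫h₀ ⇒ L = L₀·Dx.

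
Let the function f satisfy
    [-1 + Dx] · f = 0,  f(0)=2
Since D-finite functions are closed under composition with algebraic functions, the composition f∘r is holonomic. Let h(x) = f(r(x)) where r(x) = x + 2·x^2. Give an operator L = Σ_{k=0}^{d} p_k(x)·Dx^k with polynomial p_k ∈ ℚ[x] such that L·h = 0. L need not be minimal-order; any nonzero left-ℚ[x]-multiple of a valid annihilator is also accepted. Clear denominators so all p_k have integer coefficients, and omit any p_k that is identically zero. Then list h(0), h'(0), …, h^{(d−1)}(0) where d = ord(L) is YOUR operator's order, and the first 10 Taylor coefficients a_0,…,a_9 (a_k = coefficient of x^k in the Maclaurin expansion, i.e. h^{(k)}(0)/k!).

f: a_k = 2, 2, 1, 1/3, 1/12, 1/60, 1/360, 1/2520, 1/20160, 1/181440, …
f∘r: x↦r, Dx↦Dx/r' in L_f ⇒ L₀.
L = (-1 - 4·x) + Dx  (order 1).
h: a_k = 2, 2, 5, 13/3, 73/12, 281/60, 1741/360, 1697/504, 57233/20160, 328753/181440, …
ICs: h(0) = 2.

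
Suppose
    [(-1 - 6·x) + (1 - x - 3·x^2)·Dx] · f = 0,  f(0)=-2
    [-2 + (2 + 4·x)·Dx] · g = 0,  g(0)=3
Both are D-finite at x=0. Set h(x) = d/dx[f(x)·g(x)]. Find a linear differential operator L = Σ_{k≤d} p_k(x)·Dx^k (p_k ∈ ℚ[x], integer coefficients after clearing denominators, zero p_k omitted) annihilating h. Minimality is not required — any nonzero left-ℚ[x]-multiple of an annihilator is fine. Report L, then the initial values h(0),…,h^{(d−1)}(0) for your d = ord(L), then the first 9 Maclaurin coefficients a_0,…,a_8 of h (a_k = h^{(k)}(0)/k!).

f: a_k = -2, -2, -8, -14, -38, -80, -194, -434, -1016, …
g: a_k = 3, 3, -3/2, 3/2, -15/8, 21/8, -63/16, 99/16, -1287/128, …
Product ⇒ symmetric product L₀, ord ≤ 1.
Differentiate: ansatz ord ≤ ord L₀ ⇒ L.
L = (9 + 66·x + 165·x^2 + 210·x^3 + 135·x^4) + (-2 - 9·x - 6·x^2 + 38·x^3 + 87·x^4 + 54·x^5)·Dx  (order 1).
h: a_k = -12, -54, -198, -573, -3465/2, -18441/4, -50967/4, -262737/8, -2764665/32, …
ICs: h(0) = -12.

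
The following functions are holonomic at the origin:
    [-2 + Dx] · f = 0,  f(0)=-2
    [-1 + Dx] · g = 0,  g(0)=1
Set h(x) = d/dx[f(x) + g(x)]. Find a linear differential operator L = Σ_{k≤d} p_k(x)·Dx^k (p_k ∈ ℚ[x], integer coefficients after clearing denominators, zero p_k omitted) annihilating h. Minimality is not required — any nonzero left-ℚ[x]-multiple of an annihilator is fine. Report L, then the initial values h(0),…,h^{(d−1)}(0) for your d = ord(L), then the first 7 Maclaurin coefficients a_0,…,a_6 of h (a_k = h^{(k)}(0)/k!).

f: a_k = -2, -4, -4, -8/3, -4/3, -8/15, -8/45, …
g: a_k = 1, 1, 1/2, 1/6, 1/24, 1/120, 1/720, …
h₀=f+g: left-lcm gives L₀, ord ≤ 2.
h=h₀': d/dx-closure on L₀ ⇒ L.
L = 2 - 3·Dx + Dx^2  (order 2).
h: a_k = -3, -7, -15/2, -31/6, -21/8, -127/120, -17/48, …
ICs: h(0) = -3, h′(0) = -7.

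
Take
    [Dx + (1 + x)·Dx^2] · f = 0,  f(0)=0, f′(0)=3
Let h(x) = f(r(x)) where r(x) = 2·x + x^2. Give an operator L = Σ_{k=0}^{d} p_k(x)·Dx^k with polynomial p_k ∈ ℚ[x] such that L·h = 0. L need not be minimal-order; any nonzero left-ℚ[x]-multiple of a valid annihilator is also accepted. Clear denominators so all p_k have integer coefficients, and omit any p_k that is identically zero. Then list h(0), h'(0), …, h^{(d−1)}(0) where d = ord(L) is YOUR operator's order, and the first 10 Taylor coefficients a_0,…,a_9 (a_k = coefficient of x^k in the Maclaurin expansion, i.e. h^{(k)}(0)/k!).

L = Dx + (1 + x)·Dx^2  (order 2).
h: a_k = 0, 6, -3, 2, -3/2, 6/5, -1, 6/7, -3/4, 2/3, …
ICs: h(0) = 0, h′(0) = 6.

f: a_k = 0, 3, -3/2, 1, -3/4, 3/5, -1/2, 3/7, -3/8, 1/3, …
Substitute x→r, Dx→(1/r')Dx; clear ⇒ L₀.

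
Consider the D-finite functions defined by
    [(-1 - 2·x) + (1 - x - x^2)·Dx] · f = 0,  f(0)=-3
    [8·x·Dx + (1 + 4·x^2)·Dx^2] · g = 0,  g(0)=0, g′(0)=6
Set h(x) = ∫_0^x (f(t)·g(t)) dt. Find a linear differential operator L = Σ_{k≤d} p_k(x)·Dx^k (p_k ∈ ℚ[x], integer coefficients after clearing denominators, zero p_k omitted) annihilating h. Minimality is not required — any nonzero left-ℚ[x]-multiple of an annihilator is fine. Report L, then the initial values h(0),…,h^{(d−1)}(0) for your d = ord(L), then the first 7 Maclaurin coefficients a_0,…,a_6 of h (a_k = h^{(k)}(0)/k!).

f: a_k = -3, -3, -6, -9, -15, -24, -39, …
g: a_k = 0, 6, 0, -8, 0, 96/5, 0, …
Sym-product of L_f,L_g gives L₀ (≤ ord 2).
Integrate: L := L₀·Dx.
L = (2 + 8·x + 24·x^2)·Dx + (2 - 4·x + 16·x^2 + 24·x^3)·Dx^2 + (-1 + x - 3·x^2 + 4·x^3 + 4·x^4)·Dx^3  (order 3).
h: a_k = 0, 0, -9, -6, -3, -6, -83/5, …
ICs: h(0) = 0, h′(0) = 0, h′′(0) = -18.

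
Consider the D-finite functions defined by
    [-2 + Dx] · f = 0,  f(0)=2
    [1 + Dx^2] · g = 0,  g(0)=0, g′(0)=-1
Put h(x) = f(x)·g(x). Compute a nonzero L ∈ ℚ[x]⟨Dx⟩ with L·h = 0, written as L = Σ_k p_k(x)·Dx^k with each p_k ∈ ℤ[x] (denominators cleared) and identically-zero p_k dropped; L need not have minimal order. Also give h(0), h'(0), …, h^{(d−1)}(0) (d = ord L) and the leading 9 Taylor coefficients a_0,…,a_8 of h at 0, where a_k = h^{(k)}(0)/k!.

f: a_k = 2, 4, 4, 8/3, 4/3, 8/15, 8/45, 16/315, 4/315, …
g: a_k = 0, -1, 0, 1/6, 0, -1/120, 0, 1/5040, 0, …
L₀ := L_f ⊗_s L_g (sym. prod.), ord ≤ 2.
L = 5 - 4·Dx + Dx^2  (order 2).
h: a_k = 0, -2, -4, -11/3, -2, -41/60, -11/90, 29/2520, 1/60, …
ICs: h(0) = 0, h′(0) = -2.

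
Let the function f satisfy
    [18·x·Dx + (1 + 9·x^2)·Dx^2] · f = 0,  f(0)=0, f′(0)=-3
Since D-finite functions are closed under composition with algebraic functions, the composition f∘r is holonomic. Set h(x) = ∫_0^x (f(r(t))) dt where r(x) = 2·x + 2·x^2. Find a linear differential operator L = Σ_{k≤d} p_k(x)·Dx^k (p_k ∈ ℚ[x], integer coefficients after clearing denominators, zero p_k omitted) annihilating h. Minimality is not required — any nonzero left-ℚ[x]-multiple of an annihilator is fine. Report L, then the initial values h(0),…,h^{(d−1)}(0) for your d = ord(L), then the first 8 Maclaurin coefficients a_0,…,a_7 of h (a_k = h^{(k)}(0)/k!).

f: a_k = 0, -3, 0, 9, 0, -243/5, 0, 2187/7, …
f∘r: x↦r, Dx↦Dx/r' in L_f ⇒ L₀.
h=∫₀ˣh₀: take L = L₀·Dx.
L = (-2 + 72·x + 288·x^2 + 432·x^3 + 216·x^4)·Dx^2 + (1 + 2·x + 36·x^2 + 144·x^3 + 180·x^4 + 72·x^5)·Dx^3  (order 3).
h: a_k = 0, 0, -3, -2, 18, 216/5, -1116/5, -7704/7, …
ICs: h(0) = 0, h′(0) = 0, h′′(0) = -6.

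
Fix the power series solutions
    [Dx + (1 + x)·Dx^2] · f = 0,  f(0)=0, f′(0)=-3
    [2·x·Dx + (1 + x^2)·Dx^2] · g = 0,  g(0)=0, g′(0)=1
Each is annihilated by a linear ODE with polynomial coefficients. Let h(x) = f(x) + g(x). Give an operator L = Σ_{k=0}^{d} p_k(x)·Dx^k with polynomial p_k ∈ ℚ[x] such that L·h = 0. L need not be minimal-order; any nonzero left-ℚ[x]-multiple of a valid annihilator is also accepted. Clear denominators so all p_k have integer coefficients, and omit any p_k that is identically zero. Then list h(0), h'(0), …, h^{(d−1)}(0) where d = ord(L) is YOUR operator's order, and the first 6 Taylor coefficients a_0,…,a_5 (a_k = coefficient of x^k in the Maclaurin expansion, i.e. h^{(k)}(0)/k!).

f: a_k = 0, -3, 3/2, -1, 3/4, -3/5, …
g: a_k = 0, 1, 0, -1/3, 0, 1/5, …
h₀=f+g: left-lcm gives L₀, ord ≤ 4.
L = (-2 - 6·x + 6·x^2 + 2·x^3)·Dx + (-4 - 4·x + 12·x^3 + 4·x^4)·Dx^2 + (-1 + x + 2·x^2 + 2·x^3 + 3·x^4 + x^5)·Dx^3  (order 3).
h: a_k = 0, -2, 3/2, -4/3, 3/4, -2/5, …
ICs: h(0) = 0, h′(0) = -2, h′′(0) = 3.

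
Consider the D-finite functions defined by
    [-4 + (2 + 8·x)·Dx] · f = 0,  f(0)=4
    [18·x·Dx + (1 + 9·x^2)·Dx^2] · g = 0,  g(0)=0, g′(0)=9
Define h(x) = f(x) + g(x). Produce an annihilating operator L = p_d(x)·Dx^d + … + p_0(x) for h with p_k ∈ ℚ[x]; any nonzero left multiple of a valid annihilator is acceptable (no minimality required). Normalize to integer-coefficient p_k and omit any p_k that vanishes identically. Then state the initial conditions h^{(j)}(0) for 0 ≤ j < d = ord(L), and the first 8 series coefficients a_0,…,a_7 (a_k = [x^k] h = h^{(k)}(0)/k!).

f: a_k = 4, 8, -8, 16, -40, 112, -336, 1056, …
g: a_k = 0, 9, 0, -27, 0, 729/5, 0, -6561/7, …
L₀ := lclm(L_f,L_g); ord L₀ ≤ 1+2.
L = (-18 - 180·x + 486·x^2 + 972·x^3)·Dx + (-15 - 72·x - 9·x^2 + 1944·x^3 + 3402·x^4)·Dx^2 + (-1 + 5·x + 54·x^2 + 153·x^3 + 567·x^4 + 972·x^5)·Dx^3  (order 3).
h: a_k = 4, 17, -8, -11, -40, 1289/5, -336, 831/7, …
ICs: h(0) = 4, h′(0) = 17, h′′(0) = -16.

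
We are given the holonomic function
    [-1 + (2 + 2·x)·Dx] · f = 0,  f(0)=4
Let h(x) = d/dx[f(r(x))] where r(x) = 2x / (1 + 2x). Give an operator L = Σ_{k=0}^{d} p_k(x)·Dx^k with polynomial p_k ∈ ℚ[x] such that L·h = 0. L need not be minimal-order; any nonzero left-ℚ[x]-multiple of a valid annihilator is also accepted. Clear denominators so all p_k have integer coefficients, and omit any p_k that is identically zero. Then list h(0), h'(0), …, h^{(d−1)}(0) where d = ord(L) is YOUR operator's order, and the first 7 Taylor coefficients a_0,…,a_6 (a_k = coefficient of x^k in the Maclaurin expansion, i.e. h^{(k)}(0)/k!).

f: a_k = 4, 2, -1/2, 1/4, -5/32, 7/64, -21/256, …
Substitute x→r, Dx→(1/r')Dx; clear ⇒ L₀.
h=h₀': d/dx-closure on L₀ ⇒ L.
L = (-5 - 16·x) + (-1 - 6·x - 8·x^2)·Dx  (order 1).
h: a_k = 4, -20, 78, -282, 1995/2, -7059/2, 50435/4, …
ICs: h(0) = 4.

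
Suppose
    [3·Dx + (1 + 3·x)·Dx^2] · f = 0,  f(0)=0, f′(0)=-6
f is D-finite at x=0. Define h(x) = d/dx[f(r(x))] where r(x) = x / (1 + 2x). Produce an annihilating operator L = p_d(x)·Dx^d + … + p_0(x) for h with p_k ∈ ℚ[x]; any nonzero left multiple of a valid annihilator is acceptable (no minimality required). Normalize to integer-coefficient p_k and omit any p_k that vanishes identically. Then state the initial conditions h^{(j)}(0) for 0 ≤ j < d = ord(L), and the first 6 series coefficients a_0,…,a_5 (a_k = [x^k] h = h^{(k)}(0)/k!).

L = (7 + 20·x) + (1 + 7·x + 10·x^2)·Dx  (order 1).
h: a_k = -6, 42, -234, 1218, -6186, 31122, …
ICs: h(0) = -6.

f: a_k = 0, -6, 9, -18, 81/2, -486/5, …
L₀ from L_f via x↦r, Dx↦r'^{-1}Dx.
h=h₀': d/dx-closure on L₀ ⇒ L.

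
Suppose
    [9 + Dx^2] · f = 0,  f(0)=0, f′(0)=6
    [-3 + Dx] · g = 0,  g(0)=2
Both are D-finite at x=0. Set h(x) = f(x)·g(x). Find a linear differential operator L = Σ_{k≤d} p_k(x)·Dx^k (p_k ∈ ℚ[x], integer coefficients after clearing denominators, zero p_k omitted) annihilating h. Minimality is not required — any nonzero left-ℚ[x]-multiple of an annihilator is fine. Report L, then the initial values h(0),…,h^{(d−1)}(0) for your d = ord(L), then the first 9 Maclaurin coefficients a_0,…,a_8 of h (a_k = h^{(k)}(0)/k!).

f: a_k = 0, 6, 0, -9, 0, 81/20, 0, -243/280, 0, …
g: a_k = 2, 6, 9, 9, 27/4, 81/20, 81/40, 243/280, 729/2240, …
L₀ := L_f ⊗_s L_g (sym. prod.), ord ≤ 2.
L = 18 - 6·Dx + Dx^2  (order 2).
h: a_k = 0, 12, 36, 36, 0, -162/5, -162/5, -486/35, 0, …
ICs: h(0) = 0, h′(0) = 12.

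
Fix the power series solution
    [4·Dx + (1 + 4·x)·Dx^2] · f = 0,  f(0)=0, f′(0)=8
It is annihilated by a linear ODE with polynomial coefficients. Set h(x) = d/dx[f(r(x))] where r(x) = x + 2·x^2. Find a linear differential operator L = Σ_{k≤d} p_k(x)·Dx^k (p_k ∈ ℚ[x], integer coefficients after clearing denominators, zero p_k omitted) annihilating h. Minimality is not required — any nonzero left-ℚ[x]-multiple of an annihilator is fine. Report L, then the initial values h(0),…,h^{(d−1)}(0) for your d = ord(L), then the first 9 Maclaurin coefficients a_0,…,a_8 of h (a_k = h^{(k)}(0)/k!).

L = (16·x + 32·x^2) + (1 + 8·x + 24·x^2 + 32·x^3)·Dx  (order 1).
h: a_k = 8, 0, -64, 256, -512, 0, 4096, -16384, 32768, …
ICs: h(0) = 8.

f: a_k = 0, 8, -16, 128/3, -128, 2048/5, -4096/3, 32768/7, -16384, …
Substitute x→r, Dx→(1/r')Dx; clear ⇒ L₀.
h₀' ⇒ L via d/dx closure of L₀.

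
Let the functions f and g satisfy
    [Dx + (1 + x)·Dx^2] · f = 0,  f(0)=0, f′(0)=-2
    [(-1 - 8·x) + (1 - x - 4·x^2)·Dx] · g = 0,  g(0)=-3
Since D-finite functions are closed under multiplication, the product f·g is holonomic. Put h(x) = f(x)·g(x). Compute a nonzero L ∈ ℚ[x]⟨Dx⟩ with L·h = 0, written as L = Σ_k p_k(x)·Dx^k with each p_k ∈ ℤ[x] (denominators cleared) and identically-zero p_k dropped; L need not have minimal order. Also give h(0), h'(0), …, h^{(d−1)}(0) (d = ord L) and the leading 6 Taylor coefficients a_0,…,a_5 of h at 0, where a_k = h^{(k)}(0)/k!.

L = (9 + 16·x) + (1 + 19·x + 20·x^2)·Dx + (-1 + 5·x^2 + 4·x^3)·Dx^2  (order 2).
h: a_k = 0, 6, 3, 29, 79/2, 1567/10, …
ICs: h(0) = 0, h′(0) = 6.

f: a_k = 0, -2, 1, -2/3, 1/2, -2/5, …
g: a_k = -3, -3, -15, -27, -87, -195, …
h₀=f·g: eliminate ⇒ L₀, order ≤ 2·1.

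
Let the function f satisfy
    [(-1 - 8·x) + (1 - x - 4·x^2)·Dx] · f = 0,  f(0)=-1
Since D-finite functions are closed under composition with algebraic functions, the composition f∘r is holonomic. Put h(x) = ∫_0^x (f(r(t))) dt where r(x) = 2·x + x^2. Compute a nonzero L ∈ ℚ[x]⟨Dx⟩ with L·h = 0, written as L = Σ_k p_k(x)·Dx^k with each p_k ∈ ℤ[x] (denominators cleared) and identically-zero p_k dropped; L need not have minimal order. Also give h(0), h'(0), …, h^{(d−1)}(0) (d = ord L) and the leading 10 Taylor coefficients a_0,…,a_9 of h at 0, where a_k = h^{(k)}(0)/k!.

L = (2 + 34·x + 48·x^2 + 16·x^3)·Dx + (-1 + 2·x + 17·x^2 + 16·x^3 + 4·x^4)·Dx^2  (order 2).
h: a_k = 0, -1, -1, -7, -23, -577/5, -1531/3, -17489/7, -12079, -541877/9, …
ICs: h(0) = 0, h′(0) = -1.

f: a_k = -1, -1, -5, -9, -29, -65, -181, -441, -1165, -2929, …
Change of var in L_f (x↦r) gives L₀.
h=∫h₀ ⇒ L = L₀·Dx.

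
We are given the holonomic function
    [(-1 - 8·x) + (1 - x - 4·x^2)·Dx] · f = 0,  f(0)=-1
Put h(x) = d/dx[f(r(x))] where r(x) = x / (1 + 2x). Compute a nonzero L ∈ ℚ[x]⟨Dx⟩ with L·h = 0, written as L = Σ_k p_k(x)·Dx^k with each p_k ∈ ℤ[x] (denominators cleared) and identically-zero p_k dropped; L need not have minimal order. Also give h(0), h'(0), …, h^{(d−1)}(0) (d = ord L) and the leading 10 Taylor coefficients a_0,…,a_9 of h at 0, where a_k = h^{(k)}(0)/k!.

L = (6 + 12·x + 72·x^2 + 80·x^3) + (-1 - 15·x - 54·x^2 - 36·x^3 + 40·x^4)·Dx  (order 1).
h: a_k = -1, -6, 21, -108, 475, -2034, 8449, -34392, 137799, -545310, …
ICs: h(0) = -1.

f: a_k = -1, -1, -5, -9, -29, -65, -181, -441, -1165, -2929, …
L₀ from L_f via x↦r, Dx↦r'^{-1}Dx.
Derive L from L₀ (diff closure).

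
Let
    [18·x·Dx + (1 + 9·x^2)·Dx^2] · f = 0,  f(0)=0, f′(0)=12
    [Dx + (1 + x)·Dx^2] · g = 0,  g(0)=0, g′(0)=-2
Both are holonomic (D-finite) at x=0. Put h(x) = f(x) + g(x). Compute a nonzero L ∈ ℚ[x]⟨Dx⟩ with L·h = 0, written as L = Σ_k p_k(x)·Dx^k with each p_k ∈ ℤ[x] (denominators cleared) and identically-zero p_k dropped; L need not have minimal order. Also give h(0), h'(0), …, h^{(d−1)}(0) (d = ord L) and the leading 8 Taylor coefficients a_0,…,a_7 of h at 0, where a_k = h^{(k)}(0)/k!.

f: a_k = 0, 12, 0, -36, 0, 972/5, 0, -8748/7, …
g: a_k = 0, -2, 1, -2/3, 1/2, -2/5, 1/3, -2/7, …
f+g: L₀ = lclm(L_f,L_g), ord ≤ 2+2.
L = (-18 - 54·x + 486·x^2 + 162·x^3)·Dx + (-20 - 36·x + 432·x^2 + 972·x^3 + 324·x^4)·Dx^2 + (-1 + 17·x + 18·x^2 + 162·x^3 + 243·x^4 + 81·x^5)·Dx^3  (order 3).
h: a_k = 0, 10, 1, -110/3, 1/2, 194, 1/3, -1250, …
ICs: h(0) = 0, h′(0) = 10, h′′(0) = 2.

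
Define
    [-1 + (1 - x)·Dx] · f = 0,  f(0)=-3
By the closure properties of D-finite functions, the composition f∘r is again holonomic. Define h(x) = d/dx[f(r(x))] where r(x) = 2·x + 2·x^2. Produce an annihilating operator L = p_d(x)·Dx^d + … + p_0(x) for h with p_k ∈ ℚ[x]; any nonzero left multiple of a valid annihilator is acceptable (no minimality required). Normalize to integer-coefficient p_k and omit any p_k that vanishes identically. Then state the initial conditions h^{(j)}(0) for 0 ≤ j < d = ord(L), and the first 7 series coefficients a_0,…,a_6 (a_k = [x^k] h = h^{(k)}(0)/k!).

L = (6 + 12·x + 12·x^2) + (-1 + 6·x^2 + 4·x^3)·Dx  (order 1).
h: a_k = -6, -36, -144, -528, -1800, -5904, -18816, …
ICs: h(0) = -6.

f: a_k = -3, -3, -3, -3, -3, -3, -3, …
L₀ from L_f via x↦r, Dx↦r'^{-1}Dx.
h₀' ⇒ L via d/dx closure of L₀.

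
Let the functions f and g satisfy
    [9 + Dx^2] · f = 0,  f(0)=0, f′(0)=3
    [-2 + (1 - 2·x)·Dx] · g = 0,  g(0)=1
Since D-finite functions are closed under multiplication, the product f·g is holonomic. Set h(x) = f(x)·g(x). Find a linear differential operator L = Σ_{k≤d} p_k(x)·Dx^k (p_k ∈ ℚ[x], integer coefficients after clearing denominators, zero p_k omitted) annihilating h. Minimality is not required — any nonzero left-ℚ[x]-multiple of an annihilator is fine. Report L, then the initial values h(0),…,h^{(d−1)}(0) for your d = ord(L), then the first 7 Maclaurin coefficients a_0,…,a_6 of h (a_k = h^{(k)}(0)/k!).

f: a_k = 0, 3, 0, -9/2, 0, 81/40, 0, …
g: a_k = 1, 2, 4, 8, 16, 32, 64, …
Sym-product of L_f,L_g gives L₀ (≤ ord 2).
L = (-9 + 18·x) + 4·Dx + (-1 + 2·x)·Dx^2  (order 2).
h: a_k = 0, 3, 6, 15/2, 15, 1281/40, 1281/20, …
ICs: h(0) = 0, h′(0) = 3.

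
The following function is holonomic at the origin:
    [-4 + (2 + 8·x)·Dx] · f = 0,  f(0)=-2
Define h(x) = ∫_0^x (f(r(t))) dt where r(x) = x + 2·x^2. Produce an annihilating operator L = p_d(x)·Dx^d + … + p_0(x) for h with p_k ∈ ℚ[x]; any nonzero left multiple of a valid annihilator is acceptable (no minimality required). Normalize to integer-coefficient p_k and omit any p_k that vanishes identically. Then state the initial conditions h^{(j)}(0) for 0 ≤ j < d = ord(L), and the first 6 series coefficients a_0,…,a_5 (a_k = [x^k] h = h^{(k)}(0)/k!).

f: a_k = -2, -4, 4, -8, 20, -56, …
L₀ from L_f via x↦r, Dx↦r'^{-1}Dx.
h=∫h₀ ⇒ L = L₀·Dx.
L = (-2 - 8·x)·Dx + (1 + 4·x + 8·x^2)·Dx^2  (order 2).
h: a_k = 0, -2, -2, -4/3, 2, -12/5, …
ICs: h(0) = 0, h′(0) = -2.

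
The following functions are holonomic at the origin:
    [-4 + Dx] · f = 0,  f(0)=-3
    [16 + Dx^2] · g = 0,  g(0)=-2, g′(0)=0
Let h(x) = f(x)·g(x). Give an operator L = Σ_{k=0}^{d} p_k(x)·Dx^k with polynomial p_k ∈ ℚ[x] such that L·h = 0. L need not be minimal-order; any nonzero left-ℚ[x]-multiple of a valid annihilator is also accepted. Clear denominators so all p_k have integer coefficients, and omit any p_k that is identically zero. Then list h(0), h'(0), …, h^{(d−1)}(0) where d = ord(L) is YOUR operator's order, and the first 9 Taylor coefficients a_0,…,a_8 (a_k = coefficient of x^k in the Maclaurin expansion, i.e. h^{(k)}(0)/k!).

L = 32 - 8·Dx + Dx^2  (order 2).
h: a_k = 6, 24, 0, -128, -256, -1024/5, 0, 16384/105, 16384/105, …
ICs: h(0) = 6, h′(0) = 24.

f: a_k = -3, -12, -24, -32, -32, -128/5, -256/15, -1024/105, -512/105, …
g: a_k = -2, 0, 16, 0, -64/3, 0, 512/45, 0, -1024/315, …
h₀=f·g: eliminate ⇒ L₀, order ≤ 1·2.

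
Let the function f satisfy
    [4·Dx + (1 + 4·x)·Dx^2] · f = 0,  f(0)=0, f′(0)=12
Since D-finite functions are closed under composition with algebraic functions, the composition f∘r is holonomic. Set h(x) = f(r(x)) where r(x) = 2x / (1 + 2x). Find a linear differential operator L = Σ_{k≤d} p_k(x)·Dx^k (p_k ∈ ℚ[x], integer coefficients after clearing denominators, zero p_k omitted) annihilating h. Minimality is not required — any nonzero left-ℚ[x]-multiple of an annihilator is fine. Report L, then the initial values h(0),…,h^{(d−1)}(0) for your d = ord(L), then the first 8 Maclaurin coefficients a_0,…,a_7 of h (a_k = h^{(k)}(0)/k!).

f: a_k = 0, 12, -24, 64, -192, 3072/5, -2048, 49152/7, …
L₀ from L_f via x↦r, Dx↦r'^{-1}Dx.
L = (12 + 40·x)·Dx + (1 + 12·x + 20·x^2)·Dx^2  (order 2).
h: a_k = 0, 24, -144, 992, -7488, 299904/5, -499968, 29999616/7, …
ICs: h(0) = 0, h′(0) = 24.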